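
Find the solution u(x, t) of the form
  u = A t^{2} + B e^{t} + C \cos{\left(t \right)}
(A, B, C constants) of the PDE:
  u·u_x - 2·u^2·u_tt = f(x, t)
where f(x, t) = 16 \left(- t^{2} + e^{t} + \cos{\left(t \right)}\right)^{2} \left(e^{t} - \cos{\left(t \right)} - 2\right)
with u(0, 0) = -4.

Substitute the ansatz u = A t^{2} + B e^{t} + C \cos{\left(t \right)} into the left-hand side.
Derivatives of the ansatz:
  u_x = 0
  u_tt = 2 A + B e^{t} - C \cos{\left(t \right)}
Term by term:
  u·u_x = 0
  -2·u^2·u_tt = - 4 A^{3} t^{4} - 2 A^{2} B t^{4} e^{t} - 8 A^{2} B t^{2} e^{t} + 2 A^{2} C t^{4} \cos{\left(t \right)} - 8 A^{2} C t^{2} \cos{\left(t \right)} - 4 A B^{2} t^{2} e^{2 t} - 4 A B^{2} e^{2 t} - 8 A B C e^{t} \cos{\left(t \right)} + 4 A C^{2} t^{2} \cos^{2}{\left(t \right)} - 4 A C^{2} \cos^{2}{\left(t \right)} - 2 B^{3} e^{3 t} - 2 B^{2} C e^{2 t} \cos{\left(t \right)} + 2 B C^{2} e^{t} \cos^{2}{\left(t \right)} + 2 C^{3} \cos^{3}{\left(t \right)}
So the left-hand side equals
  - 4 A^{3} t^{4} - 2 A^{2} B t^{4} e^{t} - 8 A^{2} B t^{2} e^{t} + 2 A^{2} C t^{4} \cos{\left(t \right)} - 8 A^{2} C t^{2} \cos{\left(t \right)} - 4 A B^{2} t^{2} e^{2 t} - 4 A B^{2} e^{2 t} - 8 A B C e^{t} \cos{\left(t \right)} + 4 A C^{2} t^{2} \cos^{2}{\left(t \right)} - 4 A C^{2} \cos^{2}{\left(t \right)} - 2 B^{3} e^{3 t} - 2 B^{2} C e^{2 t} \cos{\left(t \right)} + 2 B C^{2} e^{t} \cos^{2}{\left(t \right)} + 2 C^{3} \cos^{3}{\left(t \right)}
This must equal f(x, t) identically; expanded, f = 16 t^{4} e^{t} - 16 t^{4} \cos{\left(t \right)} - 32 t^{4} - 32 t^{2} e^{2 t} + 64 t^{2} e^{t} + 32 t^{2} \cos^{2}{\left(t \right)} + 64 t^{2} \cos{\left(t \right)} + 16 e^{3 t} + 16 e^{2 t} \cos{\left(t \right)} - 32 e^{2 t} - 16 e^{t} \cos^{2}{\left(t \right)} - 64 e^{t} \cos{\left(t \right)} - 16 \cos^{3}{\left(t \right)} - 32 \cos^{2}{\left(t \right)}.
Matching coefficients of the independent functions:
  [t^{4}]:  - 4 A^{3} = -32
  [t^{2} e^{t}]:  - 8 A^{2} B = 64
  [t^{2} e^{2 t}, e^{2 t}]:  - 4 A B^{2} = -32
  [t^{2} \cos{\left(t \right)}]:  - 8 A^{2} C = 64
  [t^{2} \cos^{2}{\left(t \right)}]:  4 A C^{2} = 32
  [t^{4} e^{t}]:  - 2 A^{2} B = 16
  [t^{4} \cos{\left(t \right)}]:  2 A^{2} C = -16
  [e^{t} \cos{\left(t \right)}]:  - 8 A B C = -64
  [e^{t} \cos^{2}{\left(t \right)}]:  2 B C^{2} = -16
  [e^{2 t} \cos{\left(t \right)}]:  - 2 B^{2} C = 16
  [e^{3 t}]:  - 2 B^{3} = 16
  [\cos^{2}{\left(t \right)}]:  - 4 A C^{2} = -32
  [\cos^{3}{\left(t \right)}]:  2 C^{3} = -16
Solving: A = 2, B = -2, C = -2.
Check against the point condition:
  u(0, 0) = -4  ⟹  B + C = -4  ✓
Hence u(x, t) = 2 t^{2} - 2 e^{t} - 2 \cos{\left(t \right)}.

Answer: u(x, t) = 2 t^{2} - 2 e^{t} - 2 \cos{\left(t \right)}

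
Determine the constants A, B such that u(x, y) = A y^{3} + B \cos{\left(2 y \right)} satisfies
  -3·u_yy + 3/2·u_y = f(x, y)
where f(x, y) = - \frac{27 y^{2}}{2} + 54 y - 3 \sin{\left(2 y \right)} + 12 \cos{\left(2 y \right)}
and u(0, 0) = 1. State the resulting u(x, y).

Substitute the ansatz u = A y^{3} + B \cos{\left(2 y \right)} into the left-hand side.
Derivatives of the ansatz:
  u_yy = 6 A y - 4 B \cos{\left(2 y \right)}
  u_y = 3 A y^{2} - 2 B \sin{\left(2 y \right)}
Term by term:
  -3·u_yy = - 18 A y + 12 B \cos{\left(2 y \right)}
  3/2·u_y = \frac{9 A y^{2}}{2} - 3 B \sin{\left(2 y \right)}
So the left-hand side equals
  \frac{9 A y^{2}}{2} - 18 A y - 3 B \sin{\left(2 y \right)} + 12 B \cos{\left(2 y \right)}
This must equal f(x, y) = - \frac{27 y^{2}}{2} + 54 y - 3 \sin{\left(2 y \right)} + 12 \cos{\left(2 y \right)} identically.
Matching coefficients of the independent functions:
  [y]:  - 18 A = 54
  [y^{2}]:  \frac{9 A}{2} = - \frac{27}{2}
  [\sin{\left(2 y \right)}]:  - 3 B = -3
  [\cos{\left(2 y \right)}]:  12 B = 12
Solving: A = -3, B = 1.
Check against the point condition:
  u(0, 0) = 1  ⟹  B = 1  ✓
Hence u(x, y) = - 3 y^{3} + \cos{\left(2 y \right)}.

Answer: u(x, y) = - 3 y^{3} + \cos{\left(2 y \right)}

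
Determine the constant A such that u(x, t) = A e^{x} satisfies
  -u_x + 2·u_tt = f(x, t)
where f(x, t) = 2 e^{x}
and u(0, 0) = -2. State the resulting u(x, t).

Substitute the ansatz u = A e^{x} into the left-hand side.
Derivatives of the ansatz:
  u_x = A e^{x}
  u_tt = 0
Term by term:
  -u_x = - A e^{x}
  2·u_tt = 0
So the left-hand side equals
  - A e^{x}
This must equal f(x, t) = 2 e^{x} identically.
Matching coefficients of the independent functions:
  [e^{x}]:  - A = 2
Solving: A = -2.
Check against the point condition:
  u(0, 0) = -2  ⟹  A = -2  ✓
Hence u(x, t) = - 2 e^{x}.

Answer: u(x, t) = - 2 e^{x}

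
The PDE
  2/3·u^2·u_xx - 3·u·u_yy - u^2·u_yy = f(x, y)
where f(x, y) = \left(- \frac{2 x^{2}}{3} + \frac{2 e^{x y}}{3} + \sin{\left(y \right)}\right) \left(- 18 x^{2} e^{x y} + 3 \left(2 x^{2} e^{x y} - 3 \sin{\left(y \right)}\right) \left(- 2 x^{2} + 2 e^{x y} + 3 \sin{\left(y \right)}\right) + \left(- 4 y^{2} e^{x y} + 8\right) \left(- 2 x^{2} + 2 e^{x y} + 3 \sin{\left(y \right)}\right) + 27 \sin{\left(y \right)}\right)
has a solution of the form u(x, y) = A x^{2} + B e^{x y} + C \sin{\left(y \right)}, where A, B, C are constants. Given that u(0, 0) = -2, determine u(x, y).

Substitute the ansatz u = A x^{2} + B e^{x y} + C \sin{\left(y \right)} into the left-hand side.
Derivatives of the ansatz:
  u_xx = 2 A + B y^{2} e^{x y}
  u_yy = B x^{2} e^{x y} - C \sin{\left(y \right)}
Term by term:
  2/3·u^2·u_xx = \frac{4 A^{3} x^{4}}{3} + \frac{2 A^{2} B x^{4} y^{2} e^{x y}}{3} + \frac{8 A^{2} B x^{2} e^{x y}}{3} + \frac{8 A^{2} C x^{2} \sin{\left(y \right)}}{3} + \frac{4 A B^{2} x^{2} y^{2} e^{2 x y}}{3} + \frac{4 A B^{2} e^{2 x y}}{3} + \frac{4 A B C x^{2} y^{2} e^{x y} \sin{\left(y \right)}}{3} + \frac{8 A B C e^{x y} \sin{\left(y \right)}}{3} + \frac{4 A C^{2} \sin^{2}{\left(y \right)}}{3} + \frac{2 B^{3} y^{2} e^{3 x y}}{3} + \frac{4 B^{2} C y^{2} e^{2 x y} \sin{\left(y \right)}}{3} + \frac{2 B C^{2} y^{2} e^{x y} \sin^{2}{\left(y \right)}}{3}
  -3·u·u_yy = - 3 A B x^{4} e^{x y} + 3 A C x^{2} \sin{\left(y \right)} - 3 B^{2} x^{2} e^{2 x y} - 3 B C x^{2} e^{x y} \sin{\left(y \right)} + 3 B C e^{x y} \sin{\left(y \right)} + 3 C^{2} \sin^{2}{\left(y \right)}
  -u^2·u_yy = - A^{2} B x^{6} e^{x y} + A^{2} C x^{4} \sin{\left(y \right)} - 2 A B^{2} x^{4} e^{2 x y} - 2 A B C x^{4} e^{x y} \sin{\left(y \right)} + 2 A B C x^{2} e^{x y} \sin{\left(y \right)} + 2 A C^{2} x^{2} \sin^{2}{\left(y \right)} - B^{3} x^{2} e^{3 x y} - 2 B^{2} C x^{2} e^{2 x y} \sin{\left(y \right)} + B^{2} C e^{2 x y} \sin{\left(y \right)} - B C^{2} x^{2} e^{x y} \sin^{2}{\left(y \right)} + 2 B C^{2} e^{x y} \sin^{2}{\left(y \right)} + C^{3} \sin^{3}{\left(y \right)}
Sum these and collect like terms in the independent variables.
This must equal f(x, y) identically; expanded, f = 8 x^{6} e^{x y} - \frac{16 x^{4} y^{2} e^{x y}}{3} - 16 x^{4} e^{2 x y} - 24 x^{4} e^{x y} \sin{\left(y \right)} + 12 x^{4} e^{x y} - 12 x^{4} \sin{\left(y \right)} + \frac{32 x^{4}}{3} + \frac{32 x^{2} y^{2} e^{2 x y}}{3} + 16 x^{2} y^{2} e^{x y} \sin{\left(y \right)} + 8 x^{2} e^{3 x y} + 24 x^{2} e^{2 x y} \sin{\left(y \right)} - 12 x^{2} e^{2 x y} + 18 x^{2} e^{x y} \sin^{2}{\left(y \right)} + 6 x^{2} e^{x y} \sin{\left(y \right)} - \frac{64 x^{2} e^{x y}}{3} + 36 x^{2} \sin^{2}{\left(y \right)} - 50 x^{2} \sin{\left(y \right)} - \frac{16 y^{2} e^{3 x y}}{3} - 16 y^{2} e^{2 x y} \sin{\left(y \right)} - 12 y^{2} e^{x y} \sin^{2}{\left(y \right)} - 12 e^{2 x y} \sin{\left(y \right)} + \frac{32 e^{2 x y}}{3} - 36 e^{x y} \sin^{2}{\left(y \right)} + 50 e^{x y} \sin{\left(y \right)} - 27 \sin^{3}{\left(y \right)} + 51 \sin^{2}{\left(y \right)}.
Matching coefficients of the independent functions:
(each divided by its leading coefficient; functions giving the same equation are listed together)
  [x^{4}]:  A^{3} - 8 = 0
  [x^{2} e^{x y}, x^{6} e^{x y}, x^{4} y^{2} e^{x y}]:  A^{2} B + 8 = 0
  [x^{2} e^{2 x y}]:  B^{2} - 4 = 0
  [x^{2} e^{3 x y}, y^{2} e^{3 x y}]:  B^{3} + 8 = 0
  [x^{2} \sin{\left(y \right)}]:  A^{2} C + \frac{9 A C}{8} + \frac{75}{4} = 0
  [x^{2} \sin^{2}{\left(y \right)}]:  A C^{2} - 18 = 0
  [x^{4} e^{x y}]:  A B + 4 = 0
  [x^{4} e^{2 x y}, x^{2} y^{2} e^{2 x y}, e^{2 x y}]:  A B^{2} - 8 = 0
  [x^{4} \sin{\left(y \right)}]:  A^{2} C + 12 = 0
  [e^{x y} \sin{\left(y \right)}]:  A B C + \frac{9 B C}{8} - \frac{75}{4} = 0
  [e^{x y} \sin^{2}{\left(y \right)}, x^{2} e^{x y} \sin^{2}{\left(y \right)}, y^{2} e^{x y} \sin^{2}{\left(y \right)}]:  B C^{2} + 18 = 0
  [e^{2 x y} \sin{\left(y \right)}, x^{2} e^{2 x y} \sin{\left(y \right)}, y^{2} e^{2 x y} \sin{\left(y \right)}]:  B^{2} C + 12 = 0
  [x^{2} e^{x y} \sin{\left(y \right)}]:  A B C - \frac{3 B C}{2} - 3 = 0
  [x^{4} e^{x y} \sin{\left(y \right)}, x^{2} y^{2} e^{x y} \sin{\left(y \right)}]:  A B C - 12 = 0
  [\sin^{2}{\left(y \right)}]:  A C^{2} + \frac{9 C^{2}}{4} - \frac{153}{4} = 0
  [\sin^{3}{\left(y \right)}]:  C^{3} + 27 = 0
Solving: A = 2, B = -2, C = -3.
Check against the point condition:
  u(0, 0) = -2  ⟹  B = -2  ✓
Hence u(x, y) = 2 x^{2} - 2 e^{x y} - 3 \sin{\left(y \right)}.

Answer: u(x, y) = 2 x^{2} - 2 e^{x y} - 3 \sin{\left(y \right)}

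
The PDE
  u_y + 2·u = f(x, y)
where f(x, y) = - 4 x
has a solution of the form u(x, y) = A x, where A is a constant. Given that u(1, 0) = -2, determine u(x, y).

Substitute the ansatz u = A x into the left-hand side.
Derivatives of the ansatz:
  u_y = 0
Term by term:
  u_y = 0
  2·u = 2 A x
So the left-hand side equals
  2 A x
This must equal f(x, y) = - 4 x identically.
Matching coefficients of the independent functions:
  [x]:  2 A = -4
Solving: A = -2.
Check against the point condition:
  u(1, 0) = -2  ⟹  A = -2  ✓
Hence u(x, y) = - 2 x.

Answer: u(x, y) = - 2 x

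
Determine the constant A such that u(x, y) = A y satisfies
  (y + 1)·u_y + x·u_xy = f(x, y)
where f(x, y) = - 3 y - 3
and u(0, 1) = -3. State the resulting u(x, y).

Substitute the ansatz u = A y into the left-hand side.
Derivatives of the ansatz:
  u_y = A
  u_xy = 0
Term by term:
  (y + 1)·u_y = A y + A
  x·u_xy = 0
So the left-hand side equals
  A y + A
This must equal f(x, y) = - 3 y - 3 identically.
Matching coefficients of the independent functions:
  [constant term, y]:  A = -3
Solving: A = -3.
Check against the point condition:
  u(0, 1) = -3  ⟹  A = -3  ✓
Hence u(x, y) = - 3 y.

Answer: u(x, y) = - 3 y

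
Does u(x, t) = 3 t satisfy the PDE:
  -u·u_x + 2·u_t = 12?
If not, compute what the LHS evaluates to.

Evaluate each term of the left-hand side for u = 3 t.
Derivatives:
  u_x = 0
  u_t = 3
Terms:
  -u·u_x = 0
  2·u_t = 6
Sum: LHS = 6
Given right-hand side: 12. Difference LHS − RHS = -6 ≠ 0, so u is not a solution.

Answer: No, the LHS evaluates to 6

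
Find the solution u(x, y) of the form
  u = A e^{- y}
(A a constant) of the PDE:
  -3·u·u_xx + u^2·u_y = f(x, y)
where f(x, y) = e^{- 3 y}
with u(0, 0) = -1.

Substitute the ansatz u = A e^{- y} into the left-hand side.
Derivatives of the ansatz:
  u_xx = 0
  u_y = - A e^{- y}
Term by term:
  -3·u·u_xx = 0
  u^2·u_y = - A^{3} e^{- 3 y}
So the left-hand side equals
  - A^{3} e^{- 3 y}
This must equal f(x, y) = e^{- 3 y} identically.
Matching coefficients of the independent functions:
  [e^{- 3 y}]:  - A^{3} = 1
Solving: A = -1.
Check against the point condition:
  u(0, 0) = -1  ⟹  A = -1  ✓
Hence u(x, y) = - e^{- y}.

Answer: u(x, y) = - e^{- y}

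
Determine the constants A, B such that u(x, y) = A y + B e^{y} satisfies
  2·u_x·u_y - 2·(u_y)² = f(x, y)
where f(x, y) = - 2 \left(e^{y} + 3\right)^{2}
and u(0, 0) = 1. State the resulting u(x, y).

Substitute the ansatz u = A y + B e^{y} into the left-hand side.
Derivatives of the ansatz:
  u_x = 0
  u_y = A + B e^{y}
Term by term:
  2·u_x·u_y = 0
  -2·(u_y)² = - 2 A^{2} - 4 A B e^{y} - 2 B^{2} e^{2 y}
So the left-hand side equals
  - 2 A^{2} - 4 A B e^{y} - 2 B^{2} e^{2 y}
This must equal f(x, y) identically; expanded, f = - 2 e^{2 y} - 12 e^{y} - 18.
Matching coefficients of the independent functions:
  [constant term]:  - 2 A^{2} = -18
  [e^{y}]:  - 4 A B = -12
  [e^{2 y}]:  - 2 B^{2} = -2
These equations allow (A, B) = (-3, -1) or (3, 1).
Impose the point condition(s):
  u(0, 0) = 1  ⟹  B = 1
Only A = 3, B = 1 satisfies everything.
Hence u(x, y) = 3 y + e^{y}.

Answer: u(x, y) = 3 y + e^{y}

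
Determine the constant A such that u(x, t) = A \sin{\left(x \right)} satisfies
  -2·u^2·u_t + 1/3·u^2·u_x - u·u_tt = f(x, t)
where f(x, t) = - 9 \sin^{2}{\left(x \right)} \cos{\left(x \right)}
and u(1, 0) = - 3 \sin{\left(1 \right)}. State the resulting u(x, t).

Substitute the ansatz u = A \sin{\left(x \right)} into the left-hand side.
Derivatives of the ansatz:
  u_t = 0
  u_x = A \cos{\left(x \right)}
  u_tt = 0
Term by term:
  -2·u^2·u_t = 0
  1/3·u^2·u_x = \frac{A^{3} \sin^{2}{\left(x \right)} \cos{\left(x \right)}}{3}
  -u·u_tt = 0
So the left-hand side equals
  \frac{A^{3} \sin^{2}{\left(x \right)} \cos{\left(x \right)}}{3}
This must equal f(x, t) = - 9 \sin^{2}{\left(x \right)} \cos{\left(x \right)} identically.
Matching coefficients of the independent functions:
  [\sin^{2}{\left(x \right)} \cos{\left(x \right)}]:  \frac{A^{3}}{3} = -9
Solving: A = -3.
Check against the point condition:
  u(1, 0) = - 3 \sin{\left(1 \right)}  ⟹  A \sin{\left(1 \right)} = - 3 \sin{\left(1 \right)}  ✓
Hence u(x, t) = - 3 \sin{\left(x \right)}.

Answer: u(x, t) = - 3 \sin{\left(x \right)}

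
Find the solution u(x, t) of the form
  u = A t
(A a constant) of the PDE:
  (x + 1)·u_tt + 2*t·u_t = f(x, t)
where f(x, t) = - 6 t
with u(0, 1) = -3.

Substitute the ansatz u = A t into the left-hand side.
Derivatives of the ansatz:
  u_tt = 0
  u_t = A
Term by term:
  (x + 1)·u_tt = 0
  2*t·u_t = 2 A t
So the left-hand side equals
  2 A t
This must equal f(x, t) = - 6 t identically.
Matching coefficients of the independent functions:
  [t]:  2 A = -6
Solving: A = -3.
Check against the point condition:
  u(0, 1) = -3  ⟹  A = -3  ✓
Hence u(x, t) = - 3 t.

Answer: u(x, t) = - 3 t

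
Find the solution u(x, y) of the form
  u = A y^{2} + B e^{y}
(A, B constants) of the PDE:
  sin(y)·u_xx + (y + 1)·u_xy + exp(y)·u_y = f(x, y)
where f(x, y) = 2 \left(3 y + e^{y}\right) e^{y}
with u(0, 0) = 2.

Substitute the ansatz u = A y^{2} + B e^{y} into the left-hand side.
Derivatives of the ansatz:
  u_xx = 0
  u_xy = 0
  u_y = 2 A y + B e^{y}
Term by term:
  sin(y)·u_xx = 0
  (y + 1)·u_xy = 0
  exp(y)·u_y = 2 A y e^{y} + B e^{2 y}
So the left-hand side equals
  2 A y e^{y} + B e^{2 y}
This must equal f(x, y) = 2 \left(3 y + e^{y}\right) e^{y} identically.
Matching coefficients of the independent functions:
  [y e^{y}]:  2 A = 6
  [e^{2 y}]:  B = 2
Solving: A = 3, B = 2.
Check against the point condition:
  u(0, 0) = 2  ⟹  B = 2  ✓
Hence u(x, y) = 3 y^{2} + 2 e^{y}.

Answer: u(x, y) = 3 y^{2} + 2 e^{y}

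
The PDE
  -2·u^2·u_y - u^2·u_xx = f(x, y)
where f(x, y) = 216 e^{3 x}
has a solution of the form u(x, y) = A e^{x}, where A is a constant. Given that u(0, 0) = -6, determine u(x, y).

Substitute the ansatz u = A e^{x} into the left-hand side.
Derivatives of the ansatz:
  u_y = 0
  u_xx = A e^{x}
Term by term:
  -2·u^2·u_y = 0
  -u^2·u_xx = - A^{3} e^{3 x}
So the left-hand side equals
  - A^{3} e^{3 x}
This must equal f(x, y) = 216 e^{3 x} identically.
Matching coefficients of the independent functions:
  [e^{3 x}]:  - A^{3} = 216
Solving: A = -6.
Check against the point condition:
  u(0, 0) = -6  ⟹  A = -6  ✓
Hence u(x, y) = - 6 e^{x}.

Answer: u(x, y) = - 6 e^{x}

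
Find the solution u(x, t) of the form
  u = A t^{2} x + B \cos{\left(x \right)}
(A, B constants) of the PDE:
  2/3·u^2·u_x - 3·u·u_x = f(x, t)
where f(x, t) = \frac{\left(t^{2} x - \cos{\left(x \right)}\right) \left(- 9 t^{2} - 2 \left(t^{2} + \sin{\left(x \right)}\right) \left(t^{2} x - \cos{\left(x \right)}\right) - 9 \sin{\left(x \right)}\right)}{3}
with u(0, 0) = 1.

Substitute the ansatz u = A t^{2} x + B \cos{\left(x \right)} into the left-hand side.
Derivatives of the ansatz:
  u_x = A t^{2} - B \sin{\left(x \right)}
Term by term:
  2/3·u^2·u_x = \frac{2 A^{3} t^{6} x^{2}}{3} - \frac{2 A^{2} B t^{4} x^{2} \sin{\left(x \right)}}{3} + \frac{4 A^{2} B t^{4} x \cos{\left(x \right)}}{3} - \frac{4 A B^{2} t^{2} x \sin{\left(x \right)} \cos{\left(x \right)}}{3} + \frac{2 A B^{2} t^{2} \cos^{2}{\left(x \right)}}{3} - \frac{2 B^{3} \sin{\left(x \right)} \cos^{2}{\left(x \right)}}{3}
  -3·u·u_x = - 3 A^{2} t^{4} x + 3 A B t^{2} x \sin{\left(x \right)} - 3 A B t^{2} \cos{\left(x \right)} + 3 B^{2} \sin{\left(x \right)} \cos{\left(x \right)}
So the left-hand side equals
  \frac{2 A^{3} t^{6} x^{2}}{3} - \frac{2 A^{2} B t^{4} x^{2} \sin{\left(x \right)}}{3} + \frac{4 A^{2} B t^{4} x \cos{\left(x \right)}}{3} - 3 A^{2} t^{4} x - \frac{4 A B^{2} t^{2} x \sin{\left(x \right)} \cos{\left(x \right)}}{3} + \frac{2 A B^{2} t^{2} \cos^{2}{\left(x \right)}}{3} + 3 A B t^{2} x \sin{\left(x \right)} - 3 A B t^{2} \cos{\left(x \right)} - \frac{2 B^{3} \sin{\left(x \right)} \cos^{2}{\left(x \right)}}{3} + 3 B^{2} \sin{\left(x \right)} \cos{\left(x \right)}
This must equal f(x, t) identically; expanded, f = - \frac{2 t^{6} x^{2}}{3} - \frac{2 t^{4} x^{2} \sin{\left(x \right)}}{3} + \frac{4 t^{4} x \cos{\left(x \right)}}{3} - 3 t^{4} x + \frac{4 t^{2} x \sin{\left(x \right)} \cos{\left(x \right)}}{3} - 3 t^{2} x \sin{\left(x \right)} - \frac{2 t^{2} \cos^{2}{\left(x \right)}}{3} + 3 t^{2} \cos{\left(x \right)} - \frac{2 \sin{\left(x \right)} \cos^{2}{\left(x \right)}}{3} + 3 \sin{\left(x \right)} \cos{\left(x \right)}.
Matching coefficients of the independent functions:
  [t^{2} \cos{\left(x \right)}]:  - 3 A B = 3
  [t^{2} \cos^{2}{\left(x \right)}]:  \frac{2 A B^{2}}{3} = - \frac{2}{3}
  [t^{4} x]:  - 3 A^{2} = -3
  [t^{6} x^{2}]:  \frac{2 A^{3}}{3} = - \frac{2}{3}
  [\sin{\left(x \right)} \cos{\left(x \right)}]:  3 B^{2} = 3
  [\sin{\left(x \right)} \cos^{2}{\left(x \right)}]:  - \frac{2 B^{3}}{3} = - \frac{2}{3}
  [t^{2} x \sin{\left(x \right)}]:  3 A B = -3
  [t^{4} x \cos{\left(x \right)}]:  \frac{4 A^{2} B}{3} = \frac{4}{3}
  [t^{4} x^{2} \sin{\left(x \right)}]:  - \frac{2 A^{2} B}{3} = - \frac{2}{3}
  [t^{2} x \sin{\left(x \right)} \cos{\left(x \right)}]:  - \frac{4 A B^{2}}{3} = \frac{4}{3}
Solving: A = -1, B = 1.
Check against the point condition:
  u(0, 0) = 1  ⟹  B = 1  ✓
Hence u(x, t) = - t^{2} x + \cos{\left(x \right)}.

Answer: u(x, t) = - t^{2} x + \cos{\left(x \right)}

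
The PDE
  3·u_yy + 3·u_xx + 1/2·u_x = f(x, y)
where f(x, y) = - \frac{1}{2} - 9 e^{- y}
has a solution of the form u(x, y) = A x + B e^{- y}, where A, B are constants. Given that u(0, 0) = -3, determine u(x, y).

Answer: u(x, y) = - x - 3 e^{- y}

Derivation:
Substitute the ansatz u = A x + B e^{- y} into the left-hand side.
Derivatives of the ansatz:
  u_yy = B e^{- y}
  u_xx = 0
  u_x = A
Term by term:
  3·u_yy = 3 B e^{- y}
  3·u_xx = 0
  1/2·u_x = \frac{A}{2}
So the left-hand side equals
  \frac{A}{2} + 3 B e^{- y}
This must equal f(x, y) = - \frac{1}{2} - 9 e^{- y} identically.
Matching coefficients of the independent functions:
  [constant term]:  \frac{A}{2} = - \frac{1}{2}
  [e^{- y}]:  3 B = -9
Solving: A = -1, B = -3.
Check against the point condition:
  u(0, 0) = -3  ⟹  B = -3  ✓
Hence u(x, y) = - x - 3 e^{- y}.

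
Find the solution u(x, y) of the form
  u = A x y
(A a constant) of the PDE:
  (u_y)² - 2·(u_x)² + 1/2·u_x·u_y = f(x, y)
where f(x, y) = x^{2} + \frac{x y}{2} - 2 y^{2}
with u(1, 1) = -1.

Answer: u(x, y) = - x y

Derivation:
Substitute the ansatz u = A x y into the left-hand side.
Derivatives of the ansatz:
  u_y = A x
  u_x = A y
Term by term:
  (u_y)² = A^{2} x^{2}
  -2·(u_x)² = - 2 A^{2} y^{2}
  1/2·u_x·u_y = \frac{A^{2} x y}{2}
So the left-hand side equals
  A^{2} x^{2} + \frac{A^{2} x y}{2} - 2 A^{2} y^{2}
This must equal f(x, y) = x^{2} + \frac{x y}{2} - 2 y^{2} identically.
Matching coefficients of the independent functions:
  [x^{2}]:  A^{2} = 1
  [y^{2}]:  - 2 A^{2} = -2
  [x y]:  \frac{A^{2}}{2} = \frac{1}{2}
These equations allow (A) = (-1) or (1).
Impose the point condition(s):
  u(1, 1) = -1  ⟹  A = -1
Only A = -1 satisfies everything.
Hence u(x, y) = - x y.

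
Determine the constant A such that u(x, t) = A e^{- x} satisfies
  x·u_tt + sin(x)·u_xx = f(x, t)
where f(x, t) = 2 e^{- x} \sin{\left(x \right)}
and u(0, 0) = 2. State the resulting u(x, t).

Substitute the ansatz u = A e^{- x} into the left-hand side.
Derivatives of the ansatz:
  u_tt = 0
  u_xx = A e^{- x}
Term by term:
  x·u_tt = 0
  sin(x)·u_xx = A e^{- x} \sin{\left(x \right)}
So the left-hand side equals
  A e^{- x} \sin{\left(x \right)}
This must equal f(x, t) = 2 e^{- x} \sin{\left(x \right)} identically.
Matching coefficients of the independent functions:
  [e^{- x} \sin{\left(x \right)}]:  A = 2
Solving: A = 2.
Check against the point condition:
  u(0, 0) = 2  ⟹  A = 2  ✓
Hence u(x, t) = 2 e^{- x}.

Answer: u(x, t) = 2 e^{- x}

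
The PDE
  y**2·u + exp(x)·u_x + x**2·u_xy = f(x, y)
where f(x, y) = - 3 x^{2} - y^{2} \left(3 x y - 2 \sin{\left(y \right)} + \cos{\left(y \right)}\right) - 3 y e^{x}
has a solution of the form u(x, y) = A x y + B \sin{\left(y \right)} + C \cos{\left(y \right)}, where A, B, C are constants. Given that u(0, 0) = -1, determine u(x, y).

Answer: u(x, y) = - 3 x y + 2 \sin{\left(y \right)} - \cos{\left(y \right)}

Derivation:
Substitute the ansatz u = A x y + B \sin{\left(y \right)} + C \cos{\left(y \right)} into the left-hand side.
Derivatives of the ansatz:
  u_x = A y
  u_xy = A
Term by term:
  y**2·u = A x y^{3} + B y^{2} \sin{\left(y \right)} + C y^{2} \cos{\left(y \right)}
  exp(x)·u_x = A y e^{x}
  x**2·u_xy = A x^{2}
So the left-hand side equals
  A x^{2} + A x y^{3} + A y e^{x} + B y^{2} \sin{\left(y \right)} + C y^{2} \cos{\left(y \right)}
This must equal f(x, y) identically; expanded, f = - 3 x^{2} - 3 x y^{3} + 2 y^{2} \sin{\left(y \right)} - y^{2} \cos{\left(y \right)} - 3 y e^{x}.
Matching coefficients of the independent functions:
  [x^{2}, x y^{3}, y e^{x}]:  A = -3
  [y^{2} \sin{\left(y \right)}]:  B = 2
  [y^{2} \cos{\left(y \right)}]:  C = -1
Solving: A = -3, B = 2, C = -1.
Check against the point condition:
  u(0, 0) = -1  ⟹  C = -1  ✓
Hence u(x, y) = - 3 x y + 2 \sin{\left(y \right)} - \cos{\left(y \right)}.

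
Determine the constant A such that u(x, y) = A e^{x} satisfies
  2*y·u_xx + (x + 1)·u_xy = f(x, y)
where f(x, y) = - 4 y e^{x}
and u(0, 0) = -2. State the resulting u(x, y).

Substitute the ansatz u = A e^{x} into the left-hand side.
Derivatives of the ansatz:
  u_xx = A e^{x}
  u_xy = 0
Term by term:
  2*y·u_xx = 2 A y e^{x}
  (x + 1)·u_xy = 0
So the left-hand side equals
  2 A y e^{x}
This must equal f(x, y) = - 4 y e^{x} identically.
Matching coefficients of the independent functions:
  [y e^{x}]:  2 A = -4
Solving: A = -2.
Check against the point condition:
  u(0, 0) = -2  ⟹  A = -2  ✓
Hence u(x, y) = - 2 e^{x}.

Answer: u(x, y) = - 2 e^{x}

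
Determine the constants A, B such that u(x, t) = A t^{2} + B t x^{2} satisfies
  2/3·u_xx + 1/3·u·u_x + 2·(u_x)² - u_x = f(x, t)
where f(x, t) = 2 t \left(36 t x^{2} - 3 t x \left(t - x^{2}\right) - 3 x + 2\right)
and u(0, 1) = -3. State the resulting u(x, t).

Answer: u(x, t) = - 3 t^{2} + 3 t x^{2}

Derivation:
Substitute the ansatz u = A t^{2} + B t x^{2} into the left-hand side.
Derivatives of the ansatz:
  u_xx = 2 B t
  u_x = 2 B t x
Term by term:
  2/3·u_xx = \frac{4 B t}{3}
  1/3·u·u_x = \frac{2 A B t^{3} x}{3} + \frac{2 B^{2} t^{2} x^{3}}{3}
  2·(u_x)² = 8 B^{2} t^{2} x^{2}
  -u_x = - 2 B t x
So the left-hand side equals
  \frac{2 A B t^{3} x}{3} + \frac{2 B^{2} t^{2} x^{3}}{3} + 8 B^{2} t^{2} x^{2} - 2 B t x + \frac{4 B t}{3}
This must equal f(x, t) identically; expanded, f = - 6 t^{3} x + 6 t^{2} x^{3} + 72 t^{2} x^{2} - 6 t x + 4 t.
Matching coefficients of the independent functions:
  [t]:  \frac{4 B}{3} = 4
  [t x]:  - 2 B = -6
  [t^{2} x^{2}]:  8 B^{2} = 72
  [t^{2} x^{3}]:  \frac{2 B^{2}}{3} = 6
  [t^{3} x]:  \frac{2 A B}{3} = -6
Solving: A = -3, B = 3.
Check against the point condition:
  u(0, 1) = -3  ⟹  A = -3  ✓
Hence u(x, t) = - 3 t^{2} + 3 t x^{2}.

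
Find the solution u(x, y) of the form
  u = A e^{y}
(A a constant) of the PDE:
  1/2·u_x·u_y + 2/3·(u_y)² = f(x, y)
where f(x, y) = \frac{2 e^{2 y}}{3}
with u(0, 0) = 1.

Answer: u(x, y) = e^{y}

Derivation:
Substitute the ansatz u = A e^{y} into the left-hand side.
Derivatives of the ansatz:
  u_x = 0
  u_y = A e^{y}
Term by term:
  1/2·u_x·u_y = 0
  2/3·(u_y)² = \frac{2 A^{2} e^{2 y}}{3}
So the left-hand side equals
  \frac{2 A^{2} e^{2 y}}{3}
This must equal f(x, y) = \frac{2 e^{2 y}}{3} identically.
Matching coefficients of the independent functions:
  [e^{2 y}]:  \frac{2 A^{2}}{3} = \frac{2}{3}
These equations allow (A) = (-1) or (1).
Impose the point condition(s):
  u(0, 0) = 1  ⟹  A = 1
Only A = 1 satisfies everything.
Hence u(x, y) = e^{y}.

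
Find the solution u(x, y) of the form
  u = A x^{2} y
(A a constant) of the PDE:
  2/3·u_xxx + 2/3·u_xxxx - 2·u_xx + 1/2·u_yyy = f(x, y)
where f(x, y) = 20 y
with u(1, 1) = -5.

Substitute the ansatz u = A x^{2} y into the left-hand side.
Derivatives of the ansatz:
  u_xxx = 0
  u_xxxx = 0
  u_xx = 2 A y
  u_yyy = 0
Term by term:
  2/3·u_xxx = 0
  2/3·u_xxxx = 0
  -2·u_xx = - 4 A y
  1/2·u_yyy = 0
So the left-hand side equals
  - 4 A y
This must equal f(x, y) = 20 y identically.
Matching coefficients of the independent functions:
  [y]:  - 4 A = 20
Solving: A = -5.
Check against the point condition:
  u(1, 1) = -5  ⟹  A = -5  ✓
Hence u(x, y) = - 5 x^{2} y.

Answer: u(x, y) = - 5 x^{2} y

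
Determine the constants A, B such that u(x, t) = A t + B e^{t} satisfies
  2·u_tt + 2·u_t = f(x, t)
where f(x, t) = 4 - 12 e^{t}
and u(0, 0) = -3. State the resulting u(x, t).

Substitute the ansatz u = A t + B e^{t} into the left-hand side.
Derivatives of the ansatz:
  u_tt = B e^{t}
  u_t = A + B e^{t}
Term by term:
  2·u_tt = 2 B e^{t}
  2·u_t = 2 A + 2 B e^{t}
So the left-hand side equals
  2 A + 4 B e^{t}
This must equal f(x, t) = 4 - 12 e^{t} identically.
Matching coefficients of the independent functions:
  [constant term]:  2 A = 4
  [e^{t}]:  4 B = -12
Solving: A = 2, B = -3.
Check against the point condition:
  u(0, 0) = -3  ⟹  B = -3  ✓
Hence u(x, t) = 2 t - 3 e^{t}.

Answer: u(x, t) = 2 t - 3 e^{t}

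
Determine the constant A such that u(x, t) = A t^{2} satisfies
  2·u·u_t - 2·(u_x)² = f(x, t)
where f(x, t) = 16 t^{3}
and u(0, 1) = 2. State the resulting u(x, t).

Answer: u(x, t) = 2 t^{2}

Derivation:
Substitute the ansatz u = A t^{2} into the left-hand side.
Derivatives of the ansatz:
  u_t = 2 A t
  u_x = 0
Term by term:
  2·u·u_t = 4 A^{2} t^{3}
  -2·(u_x)² = 0
So the left-hand side equals
  4 A^{2} t^{3}
This must equal f(x, t) = 16 t^{3} identically.
Matching coefficients of the independent functions:
  [t^{3}]:  4 A^{2} = 16
These equations allow (A) = (-2) or (2).
Impose the point condition(s):
  u(0, 1) = 2  ⟹  A = 2
Only A = 2 satisfies everything.
Hence u(x, t) = 2 t^{2}.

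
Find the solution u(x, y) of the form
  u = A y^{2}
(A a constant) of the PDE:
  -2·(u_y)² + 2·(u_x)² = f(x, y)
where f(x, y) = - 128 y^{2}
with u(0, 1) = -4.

Answer: u(x, y) = - 4 y^{2}

Derivation:
Substitute the ansatz u = A y^{2} into the left-hand side.
Derivatives of the ansatz:
  u_y = 2 A y
  u_x = 0
Term by term:
  -2·(u_y)² = - 8 A^{2} y^{2}
  2·(u_x)² = 0
So the left-hand side equals
  - 8 A^{2} y^{2}
This must equal f(x, y) = - 128 y^{2} identically.
Matching coefficients of the independent functions:
  [y^{2}]:  - 8 A^{2} = -128
These equations allow (A) = (-4) or (4).
Impose the point condition(s):
  u(0, 1) = -4  ⟹  A = -4
Only A = -4 satisfies everything.
Hence u(x, y) = - 4 y^{2}.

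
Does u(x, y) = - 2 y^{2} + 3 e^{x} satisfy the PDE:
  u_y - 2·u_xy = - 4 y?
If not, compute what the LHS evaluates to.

Evaluate each term of the left-hand side for u = - 2 y^{2} + 3 e^{x}.
Derivatives:
  u_y = - 4 y
  u_xy = 0
Terms:
  u_y = - 4 y
  -2·u_xy = 0
Sum: LHS = - 4 y
This is exactly the given right-hand side, so u is a solution.

Answer: Yes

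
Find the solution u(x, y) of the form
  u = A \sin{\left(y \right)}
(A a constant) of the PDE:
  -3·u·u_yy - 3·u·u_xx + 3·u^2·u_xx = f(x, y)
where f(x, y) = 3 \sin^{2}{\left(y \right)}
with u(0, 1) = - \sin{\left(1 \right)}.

Answer: u(x, y) = - \sin{\left(y \right)}

Derivation:
Substitute the ansatz u = A \sin{\left(y \right)} into the left-hand side.
Derivatives of the ansatz:
  u_yy = - A \sin{\left(y \right)}
  u_xx = 0
Term by term:
  -3·u·u_yy = 3 A^{2} \sin^{2}{\left(y \right)}
  -3·u·u_xx = 0
  3·u^2·u_xx = 0
So the left-hand side equals
  3 A^{2} \sin^{2}{\left(y \right)}
This must equal f(x, y) = 3 \sin^{2}{\left(y \right)} identically.
Matching coefficients of the independent functions:
  [\sin^{2}{\left(y \right)}]:  3 A^{2} = 3
These equations allow (A) = (-1) or (1).
Impose the point condition(s):
  u(0, 1) = - \sin{\left(1 \right)}  ⟹  A \sin{\left(1 \right)} = - \sin{\left(1 \right)}
Only A = -1 satisfies everything.
Hence u(x, y) = - \sin{\left(y \right)}.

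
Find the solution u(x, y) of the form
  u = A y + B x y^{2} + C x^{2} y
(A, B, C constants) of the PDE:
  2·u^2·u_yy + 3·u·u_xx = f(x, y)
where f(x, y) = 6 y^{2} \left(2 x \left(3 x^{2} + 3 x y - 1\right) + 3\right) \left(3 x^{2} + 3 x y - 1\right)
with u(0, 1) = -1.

Substitute the ansatz u = A y + B x y^{2} + C x^{2} y into the left-hand side.
Derivatives of the ansatz:
  u_yy = 2 B x
  u_xx = 2 C y
Term by term:
  2·u^2·u_yy = 4 A^{2} B x y^{2} + 8 A B^{2} x^{2} y^{3} + 8 A B C x^{3} y^{2} + 4 B^{3} x^{3} y^{4} + 8 B^{2} C x^{4} y^{3} + 4 B C^{2} x^{5} y^{2}
  3·u·u_xx = 6 A C y^{2} + 6 B C x y^{3} + 6 C^{2} x^{2} y^{2}
So the left-hand side equals
  4 A^{2} B x y^{2} + 8 A B^{2} x^{2} y^{3} + 8 A B C x^{3} y^{2} + 6 A C y^{2} + 4 B^{3} x^{3} y^{4} + 8 B^{2} C x^{4} y^{3} + 4 B C^{2} x^{5} y^{2} + 6 B C x y^{3} + 6 C^{2} x^{2} y^{2}
This must equal f(x, y) identically; expanded, f = 108 x^{5} y^{2} + 216 x^{4} y^{3} + 108 x^{3} y^{4} - 72 x^{3} y^{2} - 72 x^{2} y^{3} + 54 x^{2} y^{2} + 54 x y^{3} + 12 x y^{2} - 18 y^{2}.
Matching coefficients of the independent functions:
  [y^{2}]:  6 A C = -18
  [x y^{2}]:  4 A^{2} B = 12
  [x y^{3}]:  6 B C = 54
  [x^{2} y^{2}]:  6 C^{2} = 54
  [x^{2} y^{3}]:  8 A B^{2} = -72
  [x^{3} y^{2}]:  8 A B C = -72
  [x^{3} y^{4}]:  4 B^{3} = 108
  [x^{4} y^{3}]:  8 B^{2} C = 216
  [x^{5} y^{2}]:  4 B C^{2} = 108
Solving: A = -1, B = 3, C = 3.
Check against the point condition:
  u(0, 1) = -1  ⟹  A = -1  ✓
Hence u(x, y) = 3 x^{2} y + 3 x y^{2} - y.

Answer: u(x, y) = 3 x^{2} y + 3 x y^{2} - y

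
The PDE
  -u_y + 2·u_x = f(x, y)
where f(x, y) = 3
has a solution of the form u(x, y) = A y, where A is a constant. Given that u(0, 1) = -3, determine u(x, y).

Substitute the ansatz u = A y into the left-hand side.
Derivatives of the ansatz:
  u_y = A
  u_x = 0
Term by term:
  -u_y = - A
  2·u_x = 0
So the left-hand side equals
  - A
This must equal f(x, y) = 3 identically.
Matching coefficients of the independent functions:
  [constant term]:  - A = 3
Solving: A = -3.
Check against the point condition:
  u(0, 1) = -3  ⟹  A = -3  ✓
Hence u(x, y) = - 3 y.

Answer: u(x, y) = - 3 y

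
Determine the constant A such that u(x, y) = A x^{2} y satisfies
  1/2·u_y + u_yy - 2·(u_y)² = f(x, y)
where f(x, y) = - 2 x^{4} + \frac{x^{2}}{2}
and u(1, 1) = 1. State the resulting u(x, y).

Substitute the ansatz u = A x^{2} y into the left-hand side.
Derivatives of the ansatz:
  u_y = A x^{2}
  u_yy = 0
Term by term:
  1/2·u_y = \frac{A x^{2}}{2}
  u_yy = 0
  -2·(u_y)² = - 2 A^{2} x^{4}
So the left-hand side equals
  - 2 A^{2} x^{4} + \frac{A x^{2}}{2}
This must equal f(x, y) = - 2 x^{4} + \frac{x^{2}}{2} identically.
Matching coefficients of the independent functions:
  [x^{2}]:  \frac{A}{2} = \frac{1}{2}
  [x^{4}]:  - 2 A^{2} = -2
Solving: A = 1.
Check against the point condition:
  u(1, 1) = 1  ⟹  A = 1  ✓
Hence u(x, y) = x^{2} y.

Answer: u(x, y) = x^{2} y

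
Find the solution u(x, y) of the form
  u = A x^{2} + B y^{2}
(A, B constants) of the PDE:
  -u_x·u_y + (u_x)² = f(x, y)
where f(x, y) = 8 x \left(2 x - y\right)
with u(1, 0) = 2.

Substitute the ansatz u = A x^{2} + B y^{2} into the left-hand side.
Derivatives of the ansatz:
  u_x = 2 A x
  u_y = 2 B y
Term by term:
  -u_x·u_y = - 4 A B x y
  (u_x)² = 4 A^{2} x^{2}
So the left-hand side equals
  4 A^{2} x^{2} - 4 A B x y
This must equal f(x, y) identically; expanded, f = 16 x^{2} - 8 x y.
Matching coefficients of the independent functions:
  [x^{2}]:  4 A^{2} = 16
  [x y]:  - 4 A B = -8
These equations allow (A, B) = (-2, -1) or (2, 1).
Impose the point condition(s):
  u(1, 0) = 2  ⟹  A = 2
Only A = 2, B = 1 satisfies everything.
Hence u(x, y) = 2 x^{2} + y^{2}.

Answer: u(x, y) = 2 x^{2} + y^{2}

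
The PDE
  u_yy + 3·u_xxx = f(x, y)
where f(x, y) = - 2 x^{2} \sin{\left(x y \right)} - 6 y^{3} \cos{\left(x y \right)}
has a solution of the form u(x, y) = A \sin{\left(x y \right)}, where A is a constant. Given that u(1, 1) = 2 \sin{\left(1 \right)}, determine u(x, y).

Substitute the ansatz u = A \sin{\left(x y \right)} into the left-hand side.
Derivatives of the ansatz:
  u_yy = - A x^{2} \sin{\left(x y \right)}
  u_xxx = - A y^{3} \cos{\left(x y \right)}
Term by term:
  u_yy = - A x^{2} \sin{\left(x y \right)}
  3·u_xxx = - 3 A y^{3} \cos{\left(x y \right)}
So the left-hand side equals
  - A x^{2} \sin{\left(x y \right)} - 3 A y^{3} \cos{\left(x y \right)}
This must equal f(x, y) = - 2 x^{2} \sin{\left(x y \right)} - 6 y^{3} \cos{\left(x y \right)} identically.
Matching coefficients of the independent functions:
  [x^{2} \sin{\left(x y \right)}]:  - A = -2
  [y^{3} \cos{\left(x y \right)}]:  - 3 A = -6
Solving: A = 2.
Check against the point condition:
  u(1, 1) = 2 \sin{\left(1 \right)}  ⟹  A \sin{\left(1 \right)} = 2 \sin{\left(1 \right)}  ✓
Hence u(x, y) = 2 \sin{\left(x y \right)}.

Answer: u(x, y) = 2 \sin{\left(x y \right)}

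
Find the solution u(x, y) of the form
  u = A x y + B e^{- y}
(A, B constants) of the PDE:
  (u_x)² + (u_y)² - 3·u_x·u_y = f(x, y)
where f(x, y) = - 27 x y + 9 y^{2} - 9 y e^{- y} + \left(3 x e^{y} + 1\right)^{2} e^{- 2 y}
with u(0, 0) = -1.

Substitute the ansatz u = A x y + B e^{- y} into the left-hand side.
Derivatives of the ansatz:
  u_x = A y
  u_y = A x - B e^{- y}
Term by term:
  (u_x)² = A^{2} y^{2}
  (u_y)² = A^{2} x^{2} - 2 A B x e^{- y} + B^{2} e^{- 2 y}
  -3·u_x·u_y = - 3 A^{2} x y + 3 A B y e^{- y}
So the left-hand side equals
  A^{2} x^{2} - 3 A^{2} x y + A^{2} y^{2} - 2 A B x e^{- y} + 3 A B y e^{- y} + B^{2} e^{- 2 y}
This must equal f(x, y) identically; expanded, f = 9 x^{2} - 27 x y + 6 x e^{- y} + 9 y^{2} - 9 y e^{- y} + e^{- 2 y}.
Matching coefficients of the independent functions:
  [x^{2}, y^{2}]:  A^{2} = 9
  [x y]:  - 3 A^{2} = -27
  [x e^{- y}]:  - 2 A B = 6
  [y e^{- y}]:  3 A B = -9
  [e^{- 2 y}]:  B^{2} = 1
These equations allow (A, B) = (-3, 1) or (3, -1).
Impose the point condition(s):
  u(0, 0) = -1  ⟹  B = -1
Only A = 3, B = -1 satisfies everything.
Hence u(x, y) = 3 x y - e^{- y}.

Answer: u(x, y) = 3 x y - e^{- y}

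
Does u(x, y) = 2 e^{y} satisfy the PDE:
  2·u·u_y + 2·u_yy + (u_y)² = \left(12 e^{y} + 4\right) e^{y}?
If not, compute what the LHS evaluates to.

Answer: Yes

Derivation:
Evaluate each term of the left-hand side for u = 2 e^{y}.
Derivatives:
  u_y = 2 e^{y}
  u_yy = 2 e^{y}
Terms:
  2·u·u_y = 8 e^{2 y}
  2·u_yy = 4 e^{y}
  (u_y)² = 4 e^{2 y}
Sum: LHS = \left(12 e^{y} + 4\right) e^{y}
This is exactly the given right-hand side, so u is a solution.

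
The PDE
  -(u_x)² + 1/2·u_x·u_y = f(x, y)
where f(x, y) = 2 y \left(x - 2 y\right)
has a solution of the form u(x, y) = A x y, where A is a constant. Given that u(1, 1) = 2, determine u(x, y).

Substitute the ansatz u = A x y into the left-hand side.
Derivatives of the ansatz:
  u_x = A y
  u_y = A x
Term by term:
  -(u_x)² = - A^{2} y^{2}
  1/2·u_x·u_y = \frac{A^{2} x y}{2}
So the left-hand side equals
  \frac{A^{2} x y}{2} - A^{2} y^{2}
This must equal f(x, y) identically; expanded, f = 2 x y - 4 y^{2}.
Matching coefficients of the independent functions:
  [y^{2}]:  - A^{2} = -4
  [x y]:  \frac{A^{2}}{2} = 2
These equations allow (A) = (-2) or (2).
Impose the point condition(s):
  u(1, 1) = 2  ⟹  A = 2
Only A = 2 satisfies everything.
Hence u(x, y) = 2 x y.

Answer: u(x, y) = 2 x y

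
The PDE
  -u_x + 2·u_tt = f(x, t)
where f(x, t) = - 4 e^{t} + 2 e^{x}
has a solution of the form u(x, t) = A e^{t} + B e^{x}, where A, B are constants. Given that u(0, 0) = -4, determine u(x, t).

Substitute the ansatz u = A e^{t} + B e^{x} into the left-hand side.
Derivatives of the ansatz:
  u_x = B e^{x}
  u_tt = A e^{t}
Term by term:
  -u_x = - B e^{x}
  2·u_tt = 2 A e^{t}
So the left-hand side equals
  2 A e^{t} - B e^{x}
This must equal f(x, t) = - 4 e^{t} + 2 e^{x} identically.
Matching coefficients of the independent functions:
  [e^{t}]:  2 A = -4
  [e^{x}]:  - B = 2
Solving: A = -2, B = -2.
Check against the point condition:
  u(0, 0) = -4  ⟹  A + B = -4  ✓
Hence u(x, t) = - 2 e^{t} - 2 e^{x}.

Answer: u(x, t) = - 2 e^{t} - 2 e^{x}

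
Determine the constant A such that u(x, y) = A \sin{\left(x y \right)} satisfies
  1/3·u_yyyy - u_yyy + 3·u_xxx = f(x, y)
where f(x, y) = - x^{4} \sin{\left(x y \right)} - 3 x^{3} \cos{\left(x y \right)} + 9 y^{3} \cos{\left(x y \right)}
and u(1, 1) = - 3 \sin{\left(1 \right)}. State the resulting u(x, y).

Substitute the ansatz u = A \sin{\left(x y \right)} into the left-hand side.
Derivatives of the ansatz:
  u_yyyy = A x^{4} \sin{\left(x y \right)}
  u_yyy = - A x^{3} \cos{\left(x y \right)}
  u_xxx = - A y^{3} \cos{\left(x y \right)}
Term by term:
  1/3·u_yyyy = \frac{A x^{4} \sin{\left(x y \right)}}{3}
  -u_yyy = A x^{3} \cos{\left(x y \right)}
  3·u_xxx = - 3 A y^{3} \cos{\left(x y \right)}
So the left-hand side equals
  \frac{A x^{4} \sin{\left(x y \right)}}{3} + A x^{3} \cos{\left(x y \right)} - 3 A y^{3} \cos{\left(x y \right)}
This must equal f(x, y) = - x^{4} \sin{\left(x y \right)} - 3 x^{3} \cos{\left(x y \right)} + 9 y^{3} \cos{\left(x y \right)} identically.
Matching coefficients of the independent functions:
  [x^{3} \cos{\left(x y \right)}]:  A = -3
  [x^{4} \sin{\left(x y \right)}]:  \frac{A}{3} = -1
  [y^{3} \cos{\left(x y \right)}]:  - 3 A = 9
Solving: A = -3.
Check against the point condition:
  u(1, 1) = - 3 \sin{\left(1 \right)}  ⟹  A \sin{\left(1 \right)} = - 3 \sin{\left(1 \right)}  ✓
Hence u(x, y) = - 3 \sin{\left(x y \right)}.

Answer: u(x, y) = - 3 \sin{\left(x y \right)}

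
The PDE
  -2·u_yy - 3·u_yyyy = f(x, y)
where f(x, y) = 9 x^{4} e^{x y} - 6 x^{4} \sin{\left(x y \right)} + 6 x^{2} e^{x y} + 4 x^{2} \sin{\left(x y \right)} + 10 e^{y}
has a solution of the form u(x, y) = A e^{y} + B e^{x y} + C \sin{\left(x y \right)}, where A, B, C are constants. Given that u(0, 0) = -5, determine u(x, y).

Substitute the ansatz u = A e^{y} + B e^{x y} + C \sin{\left(x y \right)} into the left-hand side.
Derivatives of the ansatz:
  u_yy = A e^{y} + B x^{2} e^{x y} - C x^{2} \sin{\left(x y \right)}
  u_yyyy = A e^{y} + B x^{4} e^{x y} + C x^{4} \sin{\left(x y \right)}
Term by term:
  -2·u_yy = - 2 A e^{y} - 2 B x^{2} e^{x y} + 2 C x^{2} \sin{\left(x y \right)}
  -3·u_yyyy = - 3 A e^{y} - 3 B x^{4} e^{x y} - 3 C x^{4} \sin{\left(x y \right)}
So the left-hand side equals
  - 5 A e^{y} - 3 B x^{4} e^{x y} - 2 B x^{2} e^{x y} - 3 C x^{4} \sin{\left(x y \right)} + 2 C x^{2} \sin{\left(x y \right)}
This must equal f(x, y) = 9 x^{4} e^{x y} - 6 x^{4} \sin{\left(x y \right)} + 6 x^{2} e^{x y} + 4 x^{2} \sin{\left(x y \right)} + 10 e^{y} identically.
Matching coefficients of the independent functions:
  [x^{2} e^{x y}]:  - 2 B = 6
  [x^{2} \sin{\left(x y \right)}]:  2 C = 4
  [x^{4} e^{x y}]:  - 3 B = 9
  [x^{4} \sin{\left(x y \right)}]:  - 3 C = -6
  [e^{y}]:  - 5 A = 10
Solving: A = -2, B = -3, C = 2.
Check against the point condition:
  u(0, 0) = -5  ⟹  A + B = -5  ✓
Hence u(x, y) = - 2 e^{y} - 3 e^{x y} + 2 \sin{\left(x y \right)}.

Answer: u(x, y) = - 2 e^{y} - 3 e^{x y} + 2 \sin{\left(x y \right)}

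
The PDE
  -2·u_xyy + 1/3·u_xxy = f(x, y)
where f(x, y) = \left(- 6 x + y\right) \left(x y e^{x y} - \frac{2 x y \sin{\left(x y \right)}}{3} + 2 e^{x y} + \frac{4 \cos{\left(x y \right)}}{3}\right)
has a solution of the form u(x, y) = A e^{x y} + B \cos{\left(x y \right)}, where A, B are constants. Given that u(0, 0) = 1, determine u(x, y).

Substitute the ansatz u = A e^{x y} + B \cos{\left(x y \right)} into the left-hand side.
Derivatives of the ansatz:
  u_xyy = A x^{2} y e^{x y} + 2 A x e^{x y} + B x^{2} y \sin{\left(x y \right)} - 2 B x \cos{\left(x y \right)}
  u_xxy = A x y^{2} e^{x y} + 2 A y e^{x y} + B x y^{2} \sin{\left(x y \right)} - 2 B y \cos{\left(x y \right)}
Term by term:
  -2·u_xyy = - 2 A x^{2} y e^{x y} - 4 A x e^{x y} - 2 B x^{2} y \sin{\left(x y \right)} + 4 B x \cos{\left(x y \right)}
  1/3·u_xxy = \frac{A x y^{2} e^{x y}}{3} + \frac{2 A y e^{x y}}{3} + \frac{B x y^{2} \sin{\left(x y \right)}}{3} - \frac{2 B y \cos{\left(x y \right)}}{3}
So the left-hand side equals
  - 2 A x^{2} y e^{x y} + \frac{A x y^{2} e^{x y}}{3} - 4 A x e^{x y} + \frac{2 A y e^{x y}}{3} - 2 B x^{2} y \sin{\left(x y \right)} + \frac{B x y^{2} \sin{\left(x y \right)}}{3} + 4 B x \cos{\left(x y \right)} - \frac{2 B y \cos{\left(x y \right)}}{3}
This must equal f(x, y) identically; expanded, f = - 6 x^{2} y e^{x y} + 4 x^{2} y \sin{\left(x y \right)} + x y^{2} e^{x y} - \frac{2 x y^{2} \sin{\left(x y \right)}}{3} - 12 x e^{x y} - 8 x \cos{\left(x y \right)} + 2 y e^{x y} + \frac{4 y \cos{\left(x y \right)}}{3}.
Matching coefficients of the independent functions:
  [x e^{x y}]:  - 4 A = -12
  [x \cos{\left(x y \right)}]:  4 B = -8
  [y e^{x y}]:  \frac{2 A}{3} = 2
  [y \cos{\left(x y \right)}]:  - \frac{2 B}{3} = \frac{4}{3}
  [x y^{2} e^{x y}]:  \frac{A}{3} = 1
  [x y^{2} \sin{\left(x y \right)}]:  \frac{B}{3} = - \frac{2}{3}
  [x^{2} y e^{x y}]:  - 2 A = -6
  [x^{2} y \sin{\left(x y \right)}]:  - 2 B = 4
Solving: A = 3, B = -2.
Check against the point condition:
  u(0, 0) = 1  ⟹  A + B = 1  ✓
Hence u(x, y) = 3 e^{x y} - 2 \cos{\left(x y \right)}.

Answer: u(x, y) = 3 e^{x y} - 2 \cos{\left(x y \right)}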